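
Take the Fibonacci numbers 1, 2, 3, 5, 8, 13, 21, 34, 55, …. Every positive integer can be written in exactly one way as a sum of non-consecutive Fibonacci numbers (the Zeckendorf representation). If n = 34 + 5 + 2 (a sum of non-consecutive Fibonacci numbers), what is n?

34 + 5 + 2 = 41.

41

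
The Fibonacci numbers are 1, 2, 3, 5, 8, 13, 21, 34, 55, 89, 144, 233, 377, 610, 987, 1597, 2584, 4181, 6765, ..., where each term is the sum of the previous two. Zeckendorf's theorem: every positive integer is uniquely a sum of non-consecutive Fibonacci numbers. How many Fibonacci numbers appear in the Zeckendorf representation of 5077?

Greedy algorithm:
4181 ≤ 5077 < 6765, so take 4181; remainder 896
610 ≤ 896 < 987, so take 610; remainder 286
233 ≤ 286 < 377, so take 233; remainder 53
34 ≤ 53 < 55, so take 34; remainder 19
13 ≤ 19 < 21, so take 13; remainder 6
5 ≤ 6 < 8, so take 5; remainder 1
1 ≤ 1 < 2, so take 1; remainder 0
5077 = 4181 + 610 + 233 + 34 + 13 + 5 + 1, which has 7 terms.

7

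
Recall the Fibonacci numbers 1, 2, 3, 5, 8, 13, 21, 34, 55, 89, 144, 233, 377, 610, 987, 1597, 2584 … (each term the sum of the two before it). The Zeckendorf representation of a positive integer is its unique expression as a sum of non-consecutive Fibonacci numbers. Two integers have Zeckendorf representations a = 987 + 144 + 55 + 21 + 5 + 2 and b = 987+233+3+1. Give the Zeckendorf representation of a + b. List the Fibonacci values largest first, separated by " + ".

1597 + 610 + 144 + 55 + 21 + 8 + 3

The two numbers are 1214 and 1224, so their sum is 2438.
take 1597 (≤ 2438); 2438 − 1597 = 841
take 610 (≤ 841); 841 − 610 = 231
take 144 (≤ 231); 231 − 144 = 87
take 55 (≤ 87); 87 − 55 = 32
take 21 (≤ 32); 32 − 21 = 11
take 8 (≤ 11); 11 − 8 = 3
take 3 (≤ 3); 3 − 3 = 0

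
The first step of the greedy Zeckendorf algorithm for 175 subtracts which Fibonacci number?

144

144 ≤ 175 < 233, so the largest Fibonacci number not exceeding 175 is 144.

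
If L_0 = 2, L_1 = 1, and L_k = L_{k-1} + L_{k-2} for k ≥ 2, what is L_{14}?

843

Iterating the recurrence up to L_{8} = 47 and L_{7} = 29:
L_{9} = L_{8} + L_{7} = 47 + 29 = 76
L_{10} = L_{9} + L_{8} = 76 + 47 = 123
L_{11} = L_{10} + L_{9} = 123 + 76 = 199
L_{12} = L_{11} + L_{10} = 199 + 123 = 322
L_{13} = L_{12} + L_{11} = 322 + 199 = 521
L_{14} = L_{13} + L_{12} = 521 + 322 = 843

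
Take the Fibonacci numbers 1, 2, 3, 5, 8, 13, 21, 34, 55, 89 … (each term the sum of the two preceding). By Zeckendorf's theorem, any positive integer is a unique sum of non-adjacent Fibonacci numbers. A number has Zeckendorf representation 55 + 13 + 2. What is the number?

70

55 + 13 + 2 = 70.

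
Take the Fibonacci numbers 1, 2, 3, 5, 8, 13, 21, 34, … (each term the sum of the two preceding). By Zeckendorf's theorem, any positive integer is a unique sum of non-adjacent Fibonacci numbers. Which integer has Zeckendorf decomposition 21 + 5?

26

21 + 5 = 26.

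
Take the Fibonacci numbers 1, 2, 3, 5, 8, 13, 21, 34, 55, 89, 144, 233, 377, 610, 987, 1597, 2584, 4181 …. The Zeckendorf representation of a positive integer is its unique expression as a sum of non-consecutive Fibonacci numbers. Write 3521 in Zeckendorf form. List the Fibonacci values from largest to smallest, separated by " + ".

2584 + 610 + 233 + 89 + 5

Greedy algorithm:
3521 − 2584 = 937
937 − 610 = 327
327 − 233 = 94
94 − 89 = 5
5 − 5 = 0
So 3521 = 2584 + 610 + 233 + 89 + 5, with no two terms consecutive in the sequence.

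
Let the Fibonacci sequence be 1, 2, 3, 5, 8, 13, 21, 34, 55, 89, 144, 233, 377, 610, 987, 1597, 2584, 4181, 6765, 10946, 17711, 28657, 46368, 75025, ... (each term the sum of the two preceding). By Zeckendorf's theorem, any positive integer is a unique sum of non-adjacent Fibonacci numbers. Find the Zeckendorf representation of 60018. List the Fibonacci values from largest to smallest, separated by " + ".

46368 + 10946 + 2584 + 89 + 21 + 8 + 2

Repeatedly subtract the largest Fibonacci number that fits:
60018 − 46368 = 13650
13650 − 10946 = 2704
2704 − 2584 = 120
120 − 89 = 31
31 − 21 = 10
10 − 8 = 2
2 − 2 = 0
So 60018 = 46368 + 10946 + 2584 + 89 + 21 + 8 + 2, with no two terms consecutive in the sequence.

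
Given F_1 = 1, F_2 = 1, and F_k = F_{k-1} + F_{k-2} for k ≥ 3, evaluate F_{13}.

233

Iterating the recurrence up to F_{7} = 13 and F_{6} = 8:
F_{8} = F_{7} + F_{6} = 13 + 8 = 21
F_{9} = F_{8} + F_{7} = 21 + 13 = 34
F_{10} = F_{9} + F_{8} = 34 + 21 = 55
F_{11} = F_{10} + F_{9} = 55 + 34 = 89
F_{12} = F_{11} + F_{10} = 89 + 55 = 144
F_{13} = F_{12} + F_{11} = 144 + 89 = 233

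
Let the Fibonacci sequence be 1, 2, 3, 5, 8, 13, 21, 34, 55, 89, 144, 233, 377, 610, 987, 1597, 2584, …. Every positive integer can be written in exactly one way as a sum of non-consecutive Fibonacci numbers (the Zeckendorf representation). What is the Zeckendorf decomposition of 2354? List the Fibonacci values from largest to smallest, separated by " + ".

1597 + 610 + 144 + 3

Greedily peel off the largest Fibonacci term at each step:
2354: greatest Fibonacci not exceeding it is 1597, leaving 757
757: greatest Fibonacci not exceeding it is 610, leaving 147
147: greatest Fibonacci not exceeding it is 144, leaving 3
3: greatest Fibonacci not exceeding it is 3, leaving 0
So 2354 = 1597 + 610 + 144 + 3, with no two terms consecutive in the sequence.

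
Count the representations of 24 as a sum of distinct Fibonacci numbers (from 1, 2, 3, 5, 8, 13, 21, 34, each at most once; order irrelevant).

5

Each representation comes from the Zeckendorf form by replacing some F_k with F_{k−1} + F_{k−2} where possible.
24 = 21+3 = 21+2+1 = 13+8+3 = … (2 more), for 5 in all.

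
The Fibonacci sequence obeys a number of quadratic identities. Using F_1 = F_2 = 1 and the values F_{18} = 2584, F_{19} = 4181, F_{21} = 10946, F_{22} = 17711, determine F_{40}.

102334155

By the addition formula F_{m+n} = F_m F_{n+1} + F_{m−1} F_n with m=22, n=18: F_{40} = 17711·4181 + 10946·2584 = 74049691 + 28284464 = 102334155.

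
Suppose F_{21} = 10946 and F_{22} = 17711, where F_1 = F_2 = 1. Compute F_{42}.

By the doubling identity F_{2k} = F_k(2F_{k+1} − F_k): F_{42} = 10946·(2·17711 − 10946) = 10946·24476 = 267914296.

267914296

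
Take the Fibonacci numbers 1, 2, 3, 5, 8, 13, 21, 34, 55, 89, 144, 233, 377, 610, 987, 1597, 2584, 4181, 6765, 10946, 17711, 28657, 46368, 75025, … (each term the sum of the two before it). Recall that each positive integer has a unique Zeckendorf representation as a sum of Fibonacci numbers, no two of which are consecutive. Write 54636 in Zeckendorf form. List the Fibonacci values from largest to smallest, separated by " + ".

Greedily peel off the largest Fibonacci term at each step:
largest Fibonacci ≤ 54636 is 46368; 54636 − 46368 = 8268
largest Fibonacci ≤ 8268 is 6765; 8268 − 6765 = 1503
largest Fibonacci ≤ 1503 is 987; 1503 − 987 = 516
largest Fibonacci ≤ 516 is 377; 516 − 377 = 139
largest Fibonacci ≤ 139 is 89; 139 − 89 = 50
largest Fibonacci ≤ 50 is 34; 50 − 34 = 16
largest Fibonacci ≤ 16 is 13; 16 − 13 = 3
largest Fibonacci ≤ 3 is 3; 3 − 3 = 0
So 54636 = 46368 + 6765 + 987 + 377 + 89 + 34 + 13 + 3, with no two terms consecutive in the sequence.

46368 + 6765 + 987 + 377 + 89 + 34 + 13 + 3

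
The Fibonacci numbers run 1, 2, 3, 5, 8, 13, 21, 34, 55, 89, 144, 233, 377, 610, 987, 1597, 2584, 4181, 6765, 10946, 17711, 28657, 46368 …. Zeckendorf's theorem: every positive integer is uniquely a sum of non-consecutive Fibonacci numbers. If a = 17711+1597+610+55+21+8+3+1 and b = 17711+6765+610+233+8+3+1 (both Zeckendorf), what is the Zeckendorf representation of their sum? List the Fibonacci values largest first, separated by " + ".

The two numbers are 20006 and 25331, so their sum is 45337.
45337 − 28657 = 16680
16680 − 10946 = 5734
5734 − 4181 = 1553
1553 − 987 = 566
566 − 377 = 189
189 − 144 = 45
45 − 34 = 11
11 − 8 = 3
3 − 3 = 0

28657 + 10946 + 4181 + 987 + 377 + 144 + 34 + 8 + 3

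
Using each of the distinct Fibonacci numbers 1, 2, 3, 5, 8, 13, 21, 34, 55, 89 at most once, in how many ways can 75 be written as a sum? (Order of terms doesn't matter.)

2

75 = 55+13+5+2 = 34+21+13+5+2 — 2 representations.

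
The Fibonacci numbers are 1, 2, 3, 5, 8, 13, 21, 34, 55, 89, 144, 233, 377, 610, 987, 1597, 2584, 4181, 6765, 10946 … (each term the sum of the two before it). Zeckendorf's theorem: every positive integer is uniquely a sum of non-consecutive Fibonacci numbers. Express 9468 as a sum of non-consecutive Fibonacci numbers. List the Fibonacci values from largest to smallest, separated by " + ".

Repeatedly subtract the largest Fibonacci number that fits:
9468: greatest Fibonacci not exceeding it is 6765, leaving 2703
2703: greatest Fibonacci not exceeding it is 2584, leaving 119
119: greatest Fibonacci not exceeding it is 89, leaving 30
30: greatest Fibonacci not exceeding it is 21, leaving 9
9: greatest Fibonacci not exceeding it is 8, leaving 1
1: greatest Fibonacci not exceeding it is 1, leaving 0
So 9468 = 6765 + 2584 + 89 + 21 + 8 + 1, with no two terms consecutive in the sequence.

6765 + 2584 + 89 + 21 + 8 + 1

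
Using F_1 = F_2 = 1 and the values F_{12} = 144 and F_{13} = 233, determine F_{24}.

46368

By the doubling identity F_{2k} = F_k(2F_{k+1} − F_k): F_{24} = 144·(2·233 − 144) = 144·322 = 46368.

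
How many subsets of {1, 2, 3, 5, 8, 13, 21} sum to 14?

3

Starting from the Zeckendorf form and repeatedly splitting a term F_k into F_{k−1} + F_{k−2} (when neither is already used) reaches every representation.
14 = 13+1 = 8+5+1 = 8+3+2+1 — 3 representations.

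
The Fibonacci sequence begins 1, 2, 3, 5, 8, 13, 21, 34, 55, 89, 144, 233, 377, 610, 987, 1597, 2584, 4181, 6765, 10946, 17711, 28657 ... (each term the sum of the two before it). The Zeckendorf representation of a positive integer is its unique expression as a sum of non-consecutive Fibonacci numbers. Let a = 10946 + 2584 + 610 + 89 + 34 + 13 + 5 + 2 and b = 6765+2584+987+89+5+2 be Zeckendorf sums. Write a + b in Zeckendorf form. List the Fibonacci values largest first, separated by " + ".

The two numbers are 14283 and 10432, so their sum is 24715.
Greedily peel off the largest Fibonacci term at each step:
17711 ≤ 24715 < 28657, so take 17711; remainder 7004
6765 ≤ 7004 < 10946, so take 6765; remainder 239
233 ≤ 239 < 377, so take 233; remainder 6
5 ≤ 6 < 8, so take 5; remainder 1
1 ≤ 1 < 2, so take 1; remainder 0

17711 + 6765 + 233 + 5 + 1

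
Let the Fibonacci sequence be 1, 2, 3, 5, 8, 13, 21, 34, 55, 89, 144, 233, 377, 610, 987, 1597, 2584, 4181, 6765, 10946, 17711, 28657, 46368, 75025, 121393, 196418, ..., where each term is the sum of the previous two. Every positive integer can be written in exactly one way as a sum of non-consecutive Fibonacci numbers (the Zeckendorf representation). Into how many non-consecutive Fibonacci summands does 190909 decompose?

190909: greatest Fibonacci not exceeding it is 121393, leaving 69516
69516: greatest Fibonacci not exceeding it is 46368, leaving 23148
23148: greatest Fibonacci not exceeding it is 17711, leaving 5437
5437: greatest Fibonacci not exceeding it is 4181, leaving 1256
1256: greatest Fibonacci not exceeding it is 987, leaving 269
269: greatest Fibonacci not exceeding it is 233, leaving 36
36: greatest Fibonacci not exceeding it is 34, leaving 2
2: greatest Fibonacci not exceeding it is 2, leaving 0
190909 = 121393 + 46368 + 17711 + 4181 + 987 + 233 + 34 + 2, which has 8 terms.

8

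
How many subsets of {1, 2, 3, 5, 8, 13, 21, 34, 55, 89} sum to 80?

80 = 55+21+3+1 = 55+13+8+3+1 = 34+21+13+8+3+1 — 3 representations.

3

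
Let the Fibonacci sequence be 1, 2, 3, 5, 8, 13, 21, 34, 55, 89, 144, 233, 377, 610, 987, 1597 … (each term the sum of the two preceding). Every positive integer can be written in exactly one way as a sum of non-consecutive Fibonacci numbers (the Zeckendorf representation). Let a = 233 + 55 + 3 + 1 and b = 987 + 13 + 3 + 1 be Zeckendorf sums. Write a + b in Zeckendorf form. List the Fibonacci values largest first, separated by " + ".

The two numbers are 292 and 1004, so their sum is 1296.
Greedy algorithm:
987 ≤ 1296 < 1597, so take 987; remainder 309
233 ≤ 309 < 377, so take 233; remainder 76
55 ≤ 76 < 89, so take 55; remainder 21
21 ≤ 21 < 34, so take 21; remainder 0

987 + 233 + 55 + 21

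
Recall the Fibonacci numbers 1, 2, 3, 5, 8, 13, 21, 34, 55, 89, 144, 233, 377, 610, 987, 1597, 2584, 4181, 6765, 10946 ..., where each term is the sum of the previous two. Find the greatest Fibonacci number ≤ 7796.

6765

6765 ≤ 7796 < 10946, so the largest Fibonacci number not exceeding 7796 is 6765.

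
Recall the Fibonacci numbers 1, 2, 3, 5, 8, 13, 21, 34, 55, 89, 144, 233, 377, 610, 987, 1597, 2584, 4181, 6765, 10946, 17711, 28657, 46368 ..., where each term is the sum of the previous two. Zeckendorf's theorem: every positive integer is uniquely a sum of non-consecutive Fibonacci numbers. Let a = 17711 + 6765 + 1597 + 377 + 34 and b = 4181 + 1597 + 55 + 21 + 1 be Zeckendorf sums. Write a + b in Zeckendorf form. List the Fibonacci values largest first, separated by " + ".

The two numbers are 26484 and 5855, so their sum is 32339.
Greedily peel off the largest Fibonacci term at each step:
subtract 28657 from 32339: 3682 remains
subtract 2584 from 3682: 1098 remains
subtract 987 from 1098: 111 remains
subtract 89 from 111: 22 remains
subtract 21 from 22: 1 remains
subtract 1 from 1: 0 remains

28657 + 2584 + 987 + 89 + 21 + 1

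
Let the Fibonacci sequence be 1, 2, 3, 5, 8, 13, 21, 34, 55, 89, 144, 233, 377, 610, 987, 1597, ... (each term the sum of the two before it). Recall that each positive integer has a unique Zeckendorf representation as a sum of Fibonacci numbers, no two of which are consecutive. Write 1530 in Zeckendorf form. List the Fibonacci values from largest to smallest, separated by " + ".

987 + 377 + 144 + 21 + 1

1530: greatest Fibonacci not exceeding it is 987, leaving 543
543: greatest Fibonacci not exceeding it is 377, leaving 166
166: greatest Fibonacci not exceeding it is 144, leaving 22
22: greatest Fibonacci not exceeding it is 21, leaving 1
1: greatest Fibonacci not exceeding it is 1, leaving 0
So 1530 = 987 + 377 + 144 + 21 + 1, with no two terms consecutive in the sequence.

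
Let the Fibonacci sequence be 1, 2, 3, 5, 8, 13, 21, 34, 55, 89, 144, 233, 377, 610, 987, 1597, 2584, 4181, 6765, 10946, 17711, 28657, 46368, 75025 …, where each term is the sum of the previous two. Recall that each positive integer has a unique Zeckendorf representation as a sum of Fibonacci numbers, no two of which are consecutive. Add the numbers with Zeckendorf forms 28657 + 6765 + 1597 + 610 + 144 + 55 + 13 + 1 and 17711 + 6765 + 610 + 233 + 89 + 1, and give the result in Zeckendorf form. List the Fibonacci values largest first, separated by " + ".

The two numbers are 37842 and 25409, so their sum is 63251.
Greedy algorithm:
63251 − 46368 = 16883
16883 − 10946 = 5937
5937 − 4181 = 1756
1756 − 1597 = 159
159 − 144 = 15
15 − 13 = 2
2 − 2 = 0

46368 + 10946 + 4181 + 1597 + 144 + 13 + 2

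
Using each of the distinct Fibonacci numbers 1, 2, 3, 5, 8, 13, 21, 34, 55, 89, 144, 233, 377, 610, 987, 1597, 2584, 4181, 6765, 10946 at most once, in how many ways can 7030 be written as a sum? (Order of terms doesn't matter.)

Starting from the Zeckendorf form and repeatedly splitting a term F_k into F_{k−1} + F_{k−2} (when neither is already used) reaches every representation.
7030 = 6765+233+21+8+3 = 6765+233+21+8+2+1 = 6765+144+89+21+8+3 = 6765+233+21+5+3+2+1 = … (44 more), for 48 in all.

48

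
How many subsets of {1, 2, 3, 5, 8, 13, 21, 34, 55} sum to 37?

Starting from the Zeckendorf form and repeatedly splitting a term F_k into F_{k−1} + F_{k−2} (when neither is already used) reaches every representation.
37 = 34+3 = 34+2+1 = 21+13+3 = … (3 more), for 6 in all.

6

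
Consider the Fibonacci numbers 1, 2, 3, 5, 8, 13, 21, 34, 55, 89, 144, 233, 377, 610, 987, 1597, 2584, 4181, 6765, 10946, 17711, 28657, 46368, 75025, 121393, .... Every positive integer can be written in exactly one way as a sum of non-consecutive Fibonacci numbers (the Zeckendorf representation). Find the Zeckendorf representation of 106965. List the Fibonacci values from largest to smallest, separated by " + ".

largest Fibonacci ≤ 106965 is 75025; 106965 − 75025 = 31940
largest Fibonacci ≤ 31940 is 28657; 31940 − 28657 = 3283
largest Fibonacci ≤ 3283 is 2584; 3283 − 2584 = 699
largest Fibonacci ≤ 699 is 610; 699 − 610 = 89
largest Fibonacci ≤ 89 is 89; 89 − 89 = 0
So 106965 = 75025 + 28657 + 2584 + 610 + 89, with no two terms consecutive in the sequence.

75025 + 28657 + 2584 + 610 + 89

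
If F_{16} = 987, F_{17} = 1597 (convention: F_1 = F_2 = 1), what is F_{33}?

By the addition formula F_{m+n} = F_m F_{n+1} + F_{m−1} F_n with m=17, n=16: F_{33} = 1597·1597 + 987·987 = 2550409 + 974169 = 3524578.

3524578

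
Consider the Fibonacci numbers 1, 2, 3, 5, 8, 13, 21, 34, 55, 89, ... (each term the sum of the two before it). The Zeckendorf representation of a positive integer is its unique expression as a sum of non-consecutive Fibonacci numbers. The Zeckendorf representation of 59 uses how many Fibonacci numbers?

take 55 (≤ 59); 59 − 55 = 4
take 3 (≤ 4); 4 − 3 = 1
take 1 (≤ 1); 1 − 1 = 0
59 = 55 + 3 + 1, which has 3 terms.

3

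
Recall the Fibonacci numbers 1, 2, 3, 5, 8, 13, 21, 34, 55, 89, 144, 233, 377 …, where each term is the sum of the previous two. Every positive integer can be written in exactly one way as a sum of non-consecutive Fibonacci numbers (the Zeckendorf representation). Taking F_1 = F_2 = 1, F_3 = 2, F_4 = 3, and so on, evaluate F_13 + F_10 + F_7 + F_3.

303

F_13 + F_10 + F_7 + F_3 = 233 + 55 + 13 + 2 = 303.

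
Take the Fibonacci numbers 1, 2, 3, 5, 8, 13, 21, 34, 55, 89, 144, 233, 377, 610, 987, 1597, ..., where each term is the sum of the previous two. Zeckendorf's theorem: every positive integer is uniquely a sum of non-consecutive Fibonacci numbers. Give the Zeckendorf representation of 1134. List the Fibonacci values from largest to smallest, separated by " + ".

987 + 144 + 3

1134: greatest Fibonacci not exceeding it is 987, leaving 147
147: greatest Fibonacci not exceeding it is 144, leaving 3
3: greatest Fibonacci not exceeding it is 3, leaving 0
So 1134 = 987 + 144 + 3, with no two terms consecutive in the sequence.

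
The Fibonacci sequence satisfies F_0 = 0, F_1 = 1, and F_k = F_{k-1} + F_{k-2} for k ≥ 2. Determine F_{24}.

Iterating the recurrence up to F_{19} = 4181 and F_{18} = 2584:
F_{20} = F_{19} + F_{18} = 4181 + 2584 = 6765
F_{21} = F_{20} + F_{19} = 6765 + 4181 = 10946
F_{22} = F_{21} + F_{20} = 10946 + 6765 = 17711
F_{23} = F_{22} + F_{21} = 17711 + 10946 = 28657
F_{24} = F_{23} + F_{22} = 28657 + 17711 = 46368

46368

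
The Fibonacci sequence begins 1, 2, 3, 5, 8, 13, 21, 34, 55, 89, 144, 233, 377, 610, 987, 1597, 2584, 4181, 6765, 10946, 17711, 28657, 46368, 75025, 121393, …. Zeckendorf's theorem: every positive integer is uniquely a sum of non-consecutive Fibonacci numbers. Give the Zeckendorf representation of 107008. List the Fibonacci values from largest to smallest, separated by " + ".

largest Fibonacci ≤ 107008 is 75025; 107008 − 75025 = 31983
largest Fibonacci ≤ 31983 is 28657; 31983 − 28657 = 3326
largest Fibonacci ≤ 3326 is 2584; 3326 − 2584 = 742
largest Fibonacci ≤ 742 is 610; 742 − 610 = 132
largest Fibonacci ≤ 132 is 89; 132 − 89 = 43
largest Fibonacci ≤ 43 is 34; 43 − 34 = 9
largest Fibonacci ≤ 9 is 8; 9 − 8 = 1
largest Fibonacci ≤ 1 is 1; 1 − 1 = 0
So 107008 = 75025 + 28657 + 2584 + 610 + 89 + 34 + 8 + 1, with no two terms consecutive in the sequence.

75025 + 28657 + 2584 + 610 + 89 + 34 + 8 + 1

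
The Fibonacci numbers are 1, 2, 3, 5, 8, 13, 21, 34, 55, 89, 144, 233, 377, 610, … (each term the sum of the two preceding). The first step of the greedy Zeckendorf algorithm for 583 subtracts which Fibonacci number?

377

377 ≤ 583 < 610, so the largest Fibonacci number not exceeding 583 is 377.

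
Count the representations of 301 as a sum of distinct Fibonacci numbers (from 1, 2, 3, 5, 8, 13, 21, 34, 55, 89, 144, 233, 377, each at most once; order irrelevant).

Each representation comes from the Zeckendorf form by replacing some F_k with F_{k−1} + F_{k−2} where possible.
301 = 233+55+13 = 233+55+8+5 = 233+34+21+13 = 144+89+55+13 = 233+55+8+3+2 = … (7 more), for 12 in all.

12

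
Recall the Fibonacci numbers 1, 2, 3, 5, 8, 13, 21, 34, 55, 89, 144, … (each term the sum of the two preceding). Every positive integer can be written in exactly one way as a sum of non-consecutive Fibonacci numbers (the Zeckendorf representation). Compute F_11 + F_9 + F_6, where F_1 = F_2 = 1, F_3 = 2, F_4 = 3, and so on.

131

F_11 + F_9 + F_6 = 89 + 34 + 8 = 131.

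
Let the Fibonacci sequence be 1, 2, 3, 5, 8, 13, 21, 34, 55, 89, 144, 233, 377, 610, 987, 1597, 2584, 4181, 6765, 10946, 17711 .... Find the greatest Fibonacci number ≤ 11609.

10946 ≤ 11609 < 17711, so the largest Fibonacci number not exceeding 11609 is 10946.

10946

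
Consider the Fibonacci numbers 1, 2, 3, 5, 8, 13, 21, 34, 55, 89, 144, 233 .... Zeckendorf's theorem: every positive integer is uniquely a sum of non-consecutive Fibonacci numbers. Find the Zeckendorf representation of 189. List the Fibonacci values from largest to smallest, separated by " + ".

144 ≤ 189 < 233, so take 144; remainder 45
34 ≤ 45 < 55, so take 34; remainder 11
8 ≤ 11 < 13, so take 8; remainder 3
3 ≤ 3 < 5, so take 3; remainder 0
So 189 = 144 + 34 + 8 + 3, with no two terms consecutive in the sequence.

144 + 34 + 8 + 3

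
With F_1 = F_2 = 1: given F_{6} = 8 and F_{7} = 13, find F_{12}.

By the doubling identity F_{2k} = F_k(2F_{k+1} − F_k): F_{12} = 8·(2·13 − 8) = 8·18 = 144.

144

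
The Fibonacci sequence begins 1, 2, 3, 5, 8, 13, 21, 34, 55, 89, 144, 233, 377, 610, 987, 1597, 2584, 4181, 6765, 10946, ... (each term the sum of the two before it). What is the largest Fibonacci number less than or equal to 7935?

6765

6765 ≤ 7935 < 10946, so the largest Fibonacci number not exceeding 7935 is 6765.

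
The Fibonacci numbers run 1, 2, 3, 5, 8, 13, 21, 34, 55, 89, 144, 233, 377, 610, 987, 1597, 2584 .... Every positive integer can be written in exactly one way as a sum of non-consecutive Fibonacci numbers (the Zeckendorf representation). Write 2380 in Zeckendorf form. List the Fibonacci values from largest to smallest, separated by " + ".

largest Fibonacci ≤ 2380 is 1597; 2380 − 1597 = 783
largest Fibonacci ≤ 783 is 610; 783 − 610 = 173
largest Fibonacci ≤ 173 is 144; 173 − 144 = 29
largest Fibonacci ≤ 29 is 21; 29 − 21 = 8
largest Fibonacci ≤ 8 is 8; 8 − 8 = 0
So 2380 = 1597 + 610 + 144 + 21 + 8, with no two terms consecutive in the sequence.

1597 + 610 + 144 + 21 + 8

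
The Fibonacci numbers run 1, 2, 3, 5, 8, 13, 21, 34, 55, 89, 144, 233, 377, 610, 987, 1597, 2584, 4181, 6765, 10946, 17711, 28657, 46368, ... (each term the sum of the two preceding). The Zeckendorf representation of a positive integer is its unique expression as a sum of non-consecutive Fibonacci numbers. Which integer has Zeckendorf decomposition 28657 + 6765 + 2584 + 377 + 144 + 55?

28657 + 6765 + 2584 + 377 + 144 + 55 = 38582.

38582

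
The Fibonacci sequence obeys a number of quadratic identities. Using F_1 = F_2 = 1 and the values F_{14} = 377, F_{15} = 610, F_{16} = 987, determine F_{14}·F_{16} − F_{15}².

-1

377·987 − 610² = 372099 − 372100 = -1. (Cassini's identity: F_{k−1}F_{k+1} − F_k² = (−1)^k.)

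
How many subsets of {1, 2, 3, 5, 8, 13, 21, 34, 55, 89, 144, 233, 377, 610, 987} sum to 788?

16

Starting from the Zeckendorf form and repeatedly splitting a term F_k into F_{k−1} + F_{k−2} (when neither is already used) reaches every representation.
788 = 610+144+34 = 610+144+21+13 = 610+89+55+34 = 377+233+144+34 = 610+144+21+8+5 = … (11 more), for 16 in all.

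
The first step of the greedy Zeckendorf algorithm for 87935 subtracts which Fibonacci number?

75025 ≤ 87935 < 121393, so the largest Fibonacci number not exceeding 87935 is 75025.

75025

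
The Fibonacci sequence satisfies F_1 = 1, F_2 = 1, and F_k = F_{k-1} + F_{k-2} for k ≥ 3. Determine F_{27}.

196418

Iterating the recurrence up to F_{21} = 10946 and F_{20} = 6765:
F_{22} = F_{21} + F_{20} = 10946 + 6765 = 17711
F_{23} = F_{22} + F_{21} = 17711 + 10946 = 28657
F_{24} = F_{23} + F_{22} = 28657 + 17711 = 46368
F_{25} = F_{24} + F_{23} = 46368 + 28657 = 75025
F_{26} = F_{25} + F_{24} = 75025 + 46368 = 121393
F_{27} = F_{26} + F_{25} = 121393 + 75025 = 196418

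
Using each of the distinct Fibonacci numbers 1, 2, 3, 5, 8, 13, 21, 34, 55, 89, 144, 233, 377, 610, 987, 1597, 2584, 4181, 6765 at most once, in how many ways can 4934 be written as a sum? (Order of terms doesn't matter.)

Starting from the Zeckendorf form and repeatedly splitting a term F_k into F_{k−1} + F_{k−2} (when neither is already used) reaches every representation.
4934 = 4181+610+89+34+13+5+2 = 4181+377+233+89+34+13+5+2 = 2584+1597+610+89+34+13+5+2 = … (2 more), for 5 in all.

5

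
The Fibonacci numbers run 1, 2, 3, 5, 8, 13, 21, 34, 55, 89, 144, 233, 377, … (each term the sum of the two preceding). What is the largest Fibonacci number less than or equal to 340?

233 ≤ 340 < 377, so the largest Fibonacci number not exceeding 340 is 233.

233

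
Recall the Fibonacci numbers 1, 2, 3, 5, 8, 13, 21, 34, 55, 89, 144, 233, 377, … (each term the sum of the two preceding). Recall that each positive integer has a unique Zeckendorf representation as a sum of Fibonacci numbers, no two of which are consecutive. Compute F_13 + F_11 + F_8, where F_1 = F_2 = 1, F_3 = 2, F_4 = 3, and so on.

F_13 + F_11 + F_8 = 233 + 89 + 21 = 343.

343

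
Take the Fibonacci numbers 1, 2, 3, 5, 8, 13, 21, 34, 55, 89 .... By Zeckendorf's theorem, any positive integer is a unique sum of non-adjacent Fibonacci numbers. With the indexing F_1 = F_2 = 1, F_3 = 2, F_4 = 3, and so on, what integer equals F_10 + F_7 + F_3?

F_10 + F_7 + F_3 = 55 + 13 + 2 = 70.

70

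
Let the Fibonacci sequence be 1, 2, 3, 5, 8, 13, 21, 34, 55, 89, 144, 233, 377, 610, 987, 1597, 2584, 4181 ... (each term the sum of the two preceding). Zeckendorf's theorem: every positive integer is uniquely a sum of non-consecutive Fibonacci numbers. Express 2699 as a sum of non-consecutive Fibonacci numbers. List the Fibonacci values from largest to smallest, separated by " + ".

2584 + 89 + 21 + 5

largest Fibonacci ≤ 2699 is 2584; 2699 − 2584 = 115
largest Fibonacci ≤ 115 is 89; 115 − 89 = 26
largest Fibonacci ≤ 26 is 21; 26 − 21 = 5
largest Fibonacci ≤ 5 is 5; 5 − 5 = 0
So 2699 = 2584 + 89 + 21 + 5, with no two terms consecutive in the sequence.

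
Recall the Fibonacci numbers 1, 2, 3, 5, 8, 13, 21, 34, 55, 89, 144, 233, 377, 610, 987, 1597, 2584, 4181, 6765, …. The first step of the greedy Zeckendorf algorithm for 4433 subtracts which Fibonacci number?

4181

4181 ≤ 4433 < 6765, so the largest Fibonacci number not exceeding 4433 is 4181.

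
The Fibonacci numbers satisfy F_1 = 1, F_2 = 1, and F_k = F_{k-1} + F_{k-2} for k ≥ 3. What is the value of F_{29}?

514229

Iterating the recurrence up to F_{23} = 28657 and F_{22} = 17711:
F_{24} = F_{23} + F_{22} = 28657 + 17711 = 46368
F_{25} = F_{24} + F_{23} = 46368 + 28657 = 75025
F_{26} = F_{25} + F_{24} = 75025 + 46368 = 121393
F_{27} = F_{26} + F_{25} = 121393 + 75025 = 196418
F_{28} = F_{27} + F_{26} = 196418 + 121393 = 317811
F_{29} = F_{28} + F_{27} = 317811 + 196418 = 514229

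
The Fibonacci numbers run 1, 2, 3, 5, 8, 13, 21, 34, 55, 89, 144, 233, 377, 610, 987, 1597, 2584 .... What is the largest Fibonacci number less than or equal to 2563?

1597 ≤ 2563 < 2584, so the largest Fibonacci number not exceeding 2563 is 1597.

1597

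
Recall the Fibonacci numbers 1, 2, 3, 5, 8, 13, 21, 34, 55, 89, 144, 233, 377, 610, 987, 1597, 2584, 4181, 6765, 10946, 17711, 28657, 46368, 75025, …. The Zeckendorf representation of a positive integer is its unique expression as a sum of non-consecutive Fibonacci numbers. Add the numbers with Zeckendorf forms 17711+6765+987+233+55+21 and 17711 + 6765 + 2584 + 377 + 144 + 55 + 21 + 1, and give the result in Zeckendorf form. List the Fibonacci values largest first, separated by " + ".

The two numbers are 25772 and 27658, so their sum is 53430.
Greedily peel off the largest Fibonacci term at each step:
subtract 46368 from 53430: 7062 remains
subtract 6765 from 7062: 297 remains
subtract 233 from 297: 64 remains
subtract 55 from 64: 9 remains
subtract 8 from 9: 1 remains
subtract 1 from 1: 0 remains

46368 + 6765 + 233 + 55 + 8 + 1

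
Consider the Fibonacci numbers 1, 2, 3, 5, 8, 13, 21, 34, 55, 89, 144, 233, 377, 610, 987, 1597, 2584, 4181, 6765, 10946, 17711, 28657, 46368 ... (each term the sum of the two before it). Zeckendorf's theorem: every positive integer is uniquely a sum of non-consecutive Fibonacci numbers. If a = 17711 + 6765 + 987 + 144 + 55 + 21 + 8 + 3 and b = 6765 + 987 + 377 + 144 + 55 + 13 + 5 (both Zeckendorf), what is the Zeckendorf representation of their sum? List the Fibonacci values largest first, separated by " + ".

28657 + 4181 + 987 + 144 + 55 + 13 + 3

The two numbers are 25694 and 8346, so their sum is 34040.
34040 − 28657 = 5383
5383 − 4181 = 1202
1202 − 987 = 215
215 − 144 = 71
71 − 55 = 16
16 − 13 = 3
3 − 3 = 0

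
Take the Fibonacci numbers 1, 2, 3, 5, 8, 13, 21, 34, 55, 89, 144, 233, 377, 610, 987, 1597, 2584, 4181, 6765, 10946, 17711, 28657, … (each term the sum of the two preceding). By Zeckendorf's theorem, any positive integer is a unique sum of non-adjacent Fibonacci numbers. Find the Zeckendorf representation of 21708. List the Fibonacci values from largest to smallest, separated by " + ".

subtract 17711 from 21708: 3997 remains
subtract 2584 from 3997: 1413 remains
subtract 987 from 1413: 426 remains
subtract 377 from 426: 49 remains
subtract 34 from 49: 15 remains
subtract 13 from 15: 2 remains
subtract 2 from 2: 0 remains
So 21708 = 17711 + 2584 + 987 + 377 + 34 + 13 + 2, with no two terms consecutive in the sequence.

17711 + 2584 + 987 + 377 + 34 + 13 + 2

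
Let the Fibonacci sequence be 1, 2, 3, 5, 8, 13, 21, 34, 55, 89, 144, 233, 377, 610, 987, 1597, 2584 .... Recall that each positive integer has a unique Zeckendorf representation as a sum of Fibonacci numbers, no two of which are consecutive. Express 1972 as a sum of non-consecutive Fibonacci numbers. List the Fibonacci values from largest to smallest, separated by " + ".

1597 + 233 + 89 + 34 + 13 + 5 + 1

largest Fibonacci ≤ 1972 is 1597; 1972 − 1597 = 375
largest Fibonacci ≤ 375 is 233; 375 − 233 = 142
largest Fibonacci ≤ 142 is 89; 142 − 89 = 53
largest Fibonacci ≤ 53 is 34; 53 − 34 = 19
largest Fibonacci ≤ 19 is 13; 19 − 13 = 6
largest Fibonacci ≤ 6 is 5; 6 − 5 = 1
largest Fibonacci ≤ 1 is 1; 1 − 1 = 0
So 1972 = 1597 + 233 + 89 + 34 + 13 + 5 + 1, with no two terms consecutive in the sequence.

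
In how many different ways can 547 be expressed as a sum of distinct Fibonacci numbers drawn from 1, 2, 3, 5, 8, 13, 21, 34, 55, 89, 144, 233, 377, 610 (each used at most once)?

547 = 377+144+21+5 = 377+144+21+3+2 = 377+144+13+8+5 = … (13 more), for 16 in all.

16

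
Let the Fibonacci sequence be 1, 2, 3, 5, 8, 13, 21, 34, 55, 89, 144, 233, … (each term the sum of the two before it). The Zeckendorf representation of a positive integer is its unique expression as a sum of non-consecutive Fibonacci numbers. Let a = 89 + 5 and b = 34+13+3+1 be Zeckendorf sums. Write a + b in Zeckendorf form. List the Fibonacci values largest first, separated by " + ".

144 + 1

The two numbers are 94 and 51, so their sum is 145.
Greedy algorithm:
145: greatest Fibonacci not exceeding it is 144, leaving 1
1: greatest Fibonacci not exceeding it is 1, leaving 0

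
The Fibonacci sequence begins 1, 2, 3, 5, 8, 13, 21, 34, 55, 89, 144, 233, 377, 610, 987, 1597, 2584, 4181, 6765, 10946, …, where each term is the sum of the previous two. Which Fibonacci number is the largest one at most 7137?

6765 ≤ 7137 < 10946, so the largest Fibonacci number not exceeding 7137 is 6765.

6765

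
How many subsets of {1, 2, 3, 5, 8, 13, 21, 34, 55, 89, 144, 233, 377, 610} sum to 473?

473 = 377+89+5+2 = 377+55+34+5+2 = 233+144+89+5+2 = … (3 more), for 6 in all.

6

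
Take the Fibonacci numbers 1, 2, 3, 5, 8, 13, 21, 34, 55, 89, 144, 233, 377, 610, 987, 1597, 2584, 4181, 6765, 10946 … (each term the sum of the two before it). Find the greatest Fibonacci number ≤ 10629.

6765

6765 ≤ 10629 < 10946, so the largest Fibonacci number not exceeding 10629 is 6765.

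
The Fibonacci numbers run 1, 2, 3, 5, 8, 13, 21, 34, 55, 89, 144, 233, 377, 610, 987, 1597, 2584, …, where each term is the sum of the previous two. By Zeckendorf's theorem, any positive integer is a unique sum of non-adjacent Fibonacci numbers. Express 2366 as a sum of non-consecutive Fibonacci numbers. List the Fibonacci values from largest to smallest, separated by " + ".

1597 ≤ 2366 < 2584, so take 1597; remainder 769
610 ≤ 769 < 987, so take 610; remainder 159
144 ≤ 159 < 233, so take 144; remainder 15
13 ≤ 15 < 21, so take 13; remainder 2
2 ≤ 2 < 3, so take 2; remainder 0
So 2366 = 1597 + 610 + 144 + 13 + 2, with no two terms consecutive in the sequence.

1597 + 610 + 144 + 13 + 2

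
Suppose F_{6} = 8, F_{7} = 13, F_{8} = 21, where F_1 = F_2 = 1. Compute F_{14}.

377

By the addition formula F_{m+n} = F_m F_{n+1} + F_{m−1} F_n with m=7, n=7: F_{14} = 13·21 + 8·13 = 273 + 104 = 377.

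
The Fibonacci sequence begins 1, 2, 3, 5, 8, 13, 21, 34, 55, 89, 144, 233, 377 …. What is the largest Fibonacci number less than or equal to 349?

233

233 ≤ 349 < 377, so the largest Fibonacci number not exceeding 349 is 233.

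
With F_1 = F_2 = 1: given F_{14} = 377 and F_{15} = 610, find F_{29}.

By F_{2k+1} = F_k² + F_{k+1}²: F_{29} = 377² + 610² = 142129 + 372100 = 514229.

514229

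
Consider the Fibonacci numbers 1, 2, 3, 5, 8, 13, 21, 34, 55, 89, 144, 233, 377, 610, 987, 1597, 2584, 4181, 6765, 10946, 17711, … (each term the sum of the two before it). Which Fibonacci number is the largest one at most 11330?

10946

10946 ≤ 11330 < 17711, so the largest Fibonacci number not exceeding 11330 is 10946.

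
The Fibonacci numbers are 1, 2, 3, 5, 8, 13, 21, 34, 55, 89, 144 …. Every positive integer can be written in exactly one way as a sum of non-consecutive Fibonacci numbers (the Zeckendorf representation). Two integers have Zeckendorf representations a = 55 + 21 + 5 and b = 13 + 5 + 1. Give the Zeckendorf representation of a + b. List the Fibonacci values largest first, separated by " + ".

89 + 8 + 3

The two numbers are 81 and 19, so their sum is 100.
take 89 (≤ 100); 100 − 89 = 11
take 8 (≤ 11); 11 − 8 = 3
take 3 (≤ 3); 3 − 3 = 0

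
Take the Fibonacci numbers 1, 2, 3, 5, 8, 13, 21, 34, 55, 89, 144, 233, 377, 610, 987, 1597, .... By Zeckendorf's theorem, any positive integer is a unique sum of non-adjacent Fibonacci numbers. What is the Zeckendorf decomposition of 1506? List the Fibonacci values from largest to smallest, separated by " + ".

take 987 (≤ 1506); 1506 − 987 = 519
take 377 (≤ 519); 519 − 377 = 142
take 89 (≤ 142); 142 − 89 = 53
take 34 (≤ 53); 53 − 34 = 19
take 13 (≤ 19); 19 − 13 = 6
take 5 (≤ 6); 6 − 5 = 1
take 1 (≤ 1); 1 − 1 = 0
So 1506 = 987 + 377 + 89 + 34 + 13 + 5 + 1, with no two terms consecutive in the sequence.

987 + 377 + 89 + 34 + 13 + 5 + 1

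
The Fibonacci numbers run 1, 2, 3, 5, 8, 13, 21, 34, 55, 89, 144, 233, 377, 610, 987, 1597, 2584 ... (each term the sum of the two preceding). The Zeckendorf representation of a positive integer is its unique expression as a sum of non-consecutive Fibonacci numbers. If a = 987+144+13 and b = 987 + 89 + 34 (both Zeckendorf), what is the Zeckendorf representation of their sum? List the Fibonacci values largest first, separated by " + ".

The two numbers are 1144 and 1110, so their sum is 2254.
Greedily peel off the largest Fibonacci term at each step:
2254 − 1597 = 657
657 − 610 = 47
47 − 34 = 13
13 − 13 = 0

1597 + 610 + 34 + 13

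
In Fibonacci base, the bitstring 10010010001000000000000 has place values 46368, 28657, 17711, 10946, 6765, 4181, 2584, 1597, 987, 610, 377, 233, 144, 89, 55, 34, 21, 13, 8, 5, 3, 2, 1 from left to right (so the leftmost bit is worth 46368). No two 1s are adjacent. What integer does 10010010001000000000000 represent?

Summing the place values of the 1 bits: 46368 + 10946 + 2584 + 377 = 60275.

60275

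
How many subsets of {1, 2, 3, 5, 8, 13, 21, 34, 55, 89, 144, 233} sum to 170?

10

170 = 144+21+5 = 144+21+3+2 = 144+13+8+5 = 89+55+21+5 = … (6 more), for 10 in all.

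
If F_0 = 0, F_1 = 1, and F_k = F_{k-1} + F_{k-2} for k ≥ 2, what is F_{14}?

Iterating the recurrence up to F_{7} = 13 and F_{6} = 8:
F_{8} = F_{7} + F_{6} = 13 + 8 = 21
F_{9} = F_{8} + F_{7} = 21 + 13 = 34
F_{10} = F_{9} + F_{8} = 34 + 21 = 55
F_{11} = F_{10} + F_{9} = 55 + 34 = 89
F_{12} = F_{11} + F_{10} = 89 + 55 = 144
F_{13} = F_{12} + F_{11} = 144 + 89 = 233
F_{14} = F_{13} + F_{12} = 233 + 144 = 377

377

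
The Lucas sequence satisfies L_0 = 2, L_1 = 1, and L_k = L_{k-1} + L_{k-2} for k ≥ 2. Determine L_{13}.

Iterating the recurrence up to L_{7} = 29 and L_{6} = 18:
L_{8} = L_{7} + L_{6} = 29 + 18 = 47
L_{9} = L_{8} + L_{7} = 47 + 29 = 76
L_{10} = L_{9} + L_{8} = 76 + 47 = 123
L_{11} = L_{10} + L_{9} = 123 + 76 = 199
L_{12} = L_{11} + L_{10} = 199 + 123 = 322
L_{13} = L_{12} + L_{11} = 322 + 199 = 521

521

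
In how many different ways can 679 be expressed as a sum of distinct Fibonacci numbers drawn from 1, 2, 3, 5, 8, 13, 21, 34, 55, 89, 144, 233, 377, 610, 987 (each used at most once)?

18

Each representation comes from the Zeckendorf form by replacing some F_k with F_{k−1} + F_{k−2} where possible.
679 = 610+55+13+1 = 610+55+8+5+1 = 610+34+21+13+1 = … (15 more), for 18 in all.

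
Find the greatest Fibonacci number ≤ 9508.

6765

6765 ≤ 9508 < 10946, so the largest Fibonacci number not exceeding 9508 is 6765.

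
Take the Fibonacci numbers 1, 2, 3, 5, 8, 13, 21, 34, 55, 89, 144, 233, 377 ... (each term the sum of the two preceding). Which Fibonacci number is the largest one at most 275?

233 ≤ 275 < 377, so the largest Fibonacci number not exceeding 275 is 233.

233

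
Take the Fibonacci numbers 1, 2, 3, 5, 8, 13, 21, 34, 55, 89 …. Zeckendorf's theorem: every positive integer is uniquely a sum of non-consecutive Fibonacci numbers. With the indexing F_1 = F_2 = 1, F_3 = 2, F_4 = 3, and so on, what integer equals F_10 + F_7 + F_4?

F_10 + F_7 + F_4 = 55 + 13 + 3 = 71.

71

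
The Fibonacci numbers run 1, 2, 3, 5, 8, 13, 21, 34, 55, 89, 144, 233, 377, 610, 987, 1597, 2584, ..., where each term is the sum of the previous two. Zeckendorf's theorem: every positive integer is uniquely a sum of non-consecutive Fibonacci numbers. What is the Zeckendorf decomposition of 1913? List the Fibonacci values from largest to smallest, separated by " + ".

Repeatedly subtract the largest Fibonacci number that fits:
1597 ≤ 1913 < 2584, so take 1597; remainder 316
233 ≤ 316 < 377, so take 233; remainder 83
55 ≤ 83 < 89, so take 55; remainder 28
21 ≤ 28 < 34, so take 21; remainder 7
5 ≤ 7 < 8, so take 5; remainder 2
2 ≤ 2 < 3, so take 2; remainder 0
So 1913 = 1597 + 233 + 55 + 21 + 5 + 2, with no two terms consecutive in the sequence.

1597 + 233 + 55 + 21 + 5 + 2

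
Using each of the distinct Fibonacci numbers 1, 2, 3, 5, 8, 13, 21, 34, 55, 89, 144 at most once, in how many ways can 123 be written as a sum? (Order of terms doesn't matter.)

7

Starting from the Zeckendorf form and repeatedly splitting a term F_k into F_{k−1} + F_{k−2} (when neither is already used) reaches every representation.
123 = 89+34 = 89+21+13 = 89+21+8+5 = … (4 more), for 7 in all.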